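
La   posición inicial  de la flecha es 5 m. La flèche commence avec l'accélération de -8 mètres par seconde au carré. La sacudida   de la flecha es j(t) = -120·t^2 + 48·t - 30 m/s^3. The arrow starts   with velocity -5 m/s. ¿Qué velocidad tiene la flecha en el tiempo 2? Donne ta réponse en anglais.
We need to integrate our jerk equation j(t) = -120·t^2 + 48·t - 30 2 times. Finding the antiderivative of j(t) and using a(0) = -8: a(t) = -40·t^3 + 24·t^2 - 30·t - 8. Finding the antiderivative of a(t) and using v(0) = -5: v(t) = -10·t^4 + 8·t^3 - 15·t^2 - 8·t - 5. From the given velocity equation v(t) = -10·t^4 + 8·t^3 - 15·t^2 - 8·t - 5, we substitute t = 2 to get v = -177.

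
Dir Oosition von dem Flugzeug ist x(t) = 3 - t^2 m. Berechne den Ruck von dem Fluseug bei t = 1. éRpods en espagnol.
Para resolver esto, necesitamos tomar 3 derivadas de nuestra ecuación de la posición x(t) = 3 - t^2. La derivada de la posición da la velocidad: v(t) = -2·t. La derivada de la velocidad da la aceleración: a(t) = -2. Derivando la aceleración, obtenemos la sacudida: j(t) = 0. Tenemos la sacudida j(t) = 0. Sustituyendo t = 1: j(1) = 0.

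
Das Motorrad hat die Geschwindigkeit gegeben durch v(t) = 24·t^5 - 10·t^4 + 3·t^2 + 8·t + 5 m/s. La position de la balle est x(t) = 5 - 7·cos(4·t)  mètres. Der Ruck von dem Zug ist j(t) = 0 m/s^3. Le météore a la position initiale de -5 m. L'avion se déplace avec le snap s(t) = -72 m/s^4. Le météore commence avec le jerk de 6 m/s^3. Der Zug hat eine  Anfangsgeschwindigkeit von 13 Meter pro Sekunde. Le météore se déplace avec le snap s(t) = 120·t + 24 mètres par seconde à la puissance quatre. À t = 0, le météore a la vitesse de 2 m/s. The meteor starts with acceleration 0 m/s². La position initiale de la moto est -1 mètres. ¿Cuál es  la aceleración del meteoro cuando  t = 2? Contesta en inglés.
We need to integrate our snap equation s(t) = 120·t + 24 2 times. Finding the antiderivative of s(t) and using j(0) = 6: j(t) = 60·t^2 + 24·t + 6. Integrating jerk and using the initial condition a(0) = 0, we get a(t) = 2·t·(10·t^2 + 6·t + 3). Using a(t) = 2·t·(10·t^2 + 6·t + 3) and substituting t = 2, we find a = 220.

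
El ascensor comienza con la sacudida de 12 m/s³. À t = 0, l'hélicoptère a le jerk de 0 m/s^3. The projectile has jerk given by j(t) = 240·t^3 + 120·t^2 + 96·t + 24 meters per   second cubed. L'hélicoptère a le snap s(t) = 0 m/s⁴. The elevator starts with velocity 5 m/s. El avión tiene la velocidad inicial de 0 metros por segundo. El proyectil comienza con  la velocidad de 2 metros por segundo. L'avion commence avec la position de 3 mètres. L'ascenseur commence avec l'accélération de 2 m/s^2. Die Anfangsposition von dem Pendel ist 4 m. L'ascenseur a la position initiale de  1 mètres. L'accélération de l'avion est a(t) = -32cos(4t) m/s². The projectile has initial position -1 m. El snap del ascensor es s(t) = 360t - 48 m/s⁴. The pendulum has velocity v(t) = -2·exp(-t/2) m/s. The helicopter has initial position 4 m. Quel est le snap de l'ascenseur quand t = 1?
De l'équation du snap s(t) = 360·t - 48, nous substituons t = 1 pour obtenir s = 312.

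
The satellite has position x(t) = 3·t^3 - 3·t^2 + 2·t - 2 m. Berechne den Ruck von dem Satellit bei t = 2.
Um dies zu lösen, müssen wir 3 Ableitungen unserer Gleichung für die Position x(t) = 3·t^3 - 3·t^2 + 2·t - 2 nehmen. Durch Ableiten von der Position erhalten wir die Geschwindigkeit: v(t) = 9·t^2 - 6·t + 2. Die Ableitung von der Geschwindigkeit ergibt die Beschleunigung: a(t) = 18·t - 6. Die Ableitung von der Beschleunigung ergibt den Ruck: j(t) = 18. Wir haben den Ruck j(t) = 18. Durch Einsetzen von t = 2: j(2) = 18.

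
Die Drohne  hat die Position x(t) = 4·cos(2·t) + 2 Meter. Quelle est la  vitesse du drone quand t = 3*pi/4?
En partant de la position x(t) = 4·cos(2·t) + 2, nous prenons 1 dérivée. En prenant d/dt de x(t), nous trouvons v(t) = -8·sin(2·t). De l'équation de la vitesse v(t) = -8·sin(2·t), nous substituons t = 3*pi/4 pour obtenir v = 8.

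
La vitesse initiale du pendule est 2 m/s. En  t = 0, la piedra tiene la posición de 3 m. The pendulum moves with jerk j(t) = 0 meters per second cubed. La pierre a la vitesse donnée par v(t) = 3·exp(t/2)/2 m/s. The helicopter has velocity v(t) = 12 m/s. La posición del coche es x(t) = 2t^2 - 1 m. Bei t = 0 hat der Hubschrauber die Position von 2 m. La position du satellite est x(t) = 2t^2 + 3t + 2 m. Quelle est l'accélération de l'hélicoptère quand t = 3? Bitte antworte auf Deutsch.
Wir müssen unsere Gleichung für die Geschwindigkeit v(t) = 12 1-mal ableiten. Durch Ableiten von der Geschwindigkeit erhalten wir die Beschleunigung: a(t) = 0. Mit a(t) = 0 und Einsetzen von t = 3, finden wir a = 0.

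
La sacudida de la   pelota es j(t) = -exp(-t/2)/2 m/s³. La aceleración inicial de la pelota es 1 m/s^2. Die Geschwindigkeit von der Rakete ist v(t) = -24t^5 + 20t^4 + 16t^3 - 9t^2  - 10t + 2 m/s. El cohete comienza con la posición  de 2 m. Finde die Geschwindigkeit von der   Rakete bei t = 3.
Wir haben die Geschwindigkeit v(t) = -24·t^5 + 20·t^4 + 16·t^3 - 9·t^2 - 10·t + 2. Durch Einsetzen von t = 3: v(3) = -3889.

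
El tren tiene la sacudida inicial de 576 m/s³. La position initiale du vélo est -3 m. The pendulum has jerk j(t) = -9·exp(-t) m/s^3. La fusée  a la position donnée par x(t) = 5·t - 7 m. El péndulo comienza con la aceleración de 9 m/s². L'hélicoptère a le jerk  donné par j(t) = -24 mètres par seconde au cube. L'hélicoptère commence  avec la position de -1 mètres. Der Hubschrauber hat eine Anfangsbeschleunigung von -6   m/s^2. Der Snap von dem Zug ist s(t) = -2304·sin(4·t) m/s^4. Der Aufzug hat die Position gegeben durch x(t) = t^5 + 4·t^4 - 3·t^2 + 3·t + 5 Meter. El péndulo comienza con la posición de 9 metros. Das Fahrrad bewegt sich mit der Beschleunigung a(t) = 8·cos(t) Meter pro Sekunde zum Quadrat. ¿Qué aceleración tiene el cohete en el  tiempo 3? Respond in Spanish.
Debemos derivar nuestra ecuación de la posición x(t) = 5·t - 7 2 veces. La derivada de la posición da la velocidad: v(t) = 5. Derivando la velocidad, obtenemos la aceleración: a(t) = 0. Tenemos la aceleración a(t) = 0. Sustituyendo t = 3: a(3) = 0.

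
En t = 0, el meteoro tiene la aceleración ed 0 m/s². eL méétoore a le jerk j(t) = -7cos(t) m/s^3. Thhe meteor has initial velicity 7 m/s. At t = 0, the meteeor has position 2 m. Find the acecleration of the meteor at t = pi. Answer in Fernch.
Nous devons intégrer notre équation du jerk j(t) = -7·cos(t) 1 fois. La primitive du jerk est l'accélération. En utilisant a(0) = 0, nous obtenons a(t) = -7·sin(t). Nous avons l'accélération a(t) = -7·sin(t). En substituant t = pi: a(pi) = 0.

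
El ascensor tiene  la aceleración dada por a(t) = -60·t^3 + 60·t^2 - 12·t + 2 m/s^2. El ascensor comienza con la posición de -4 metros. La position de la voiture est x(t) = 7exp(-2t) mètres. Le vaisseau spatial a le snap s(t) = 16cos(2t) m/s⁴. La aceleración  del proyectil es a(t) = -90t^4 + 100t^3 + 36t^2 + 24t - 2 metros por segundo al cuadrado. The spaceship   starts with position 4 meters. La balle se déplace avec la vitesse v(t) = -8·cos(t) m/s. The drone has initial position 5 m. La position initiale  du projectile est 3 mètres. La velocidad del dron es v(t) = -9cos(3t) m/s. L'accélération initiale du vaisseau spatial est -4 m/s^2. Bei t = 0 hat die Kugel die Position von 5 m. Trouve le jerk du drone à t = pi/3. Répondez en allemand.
Um dies zu lösen, müssen wir 2 Ableitungen unserer Gleichung für die Geschwindigkeit v(t) = -9·cos(3·t) nehmen. Durch Ableiten von der Geschwindigkeit erhalten wir die Beschleunigung: a(t) = 27·sin(3·t). Mit d/dt von a(t) finden wir j(t) = 81·cos(3·t). Mit j(t) = 81·cos(3·t) und Einsetzen von t = pi/3, finden wir j = -81.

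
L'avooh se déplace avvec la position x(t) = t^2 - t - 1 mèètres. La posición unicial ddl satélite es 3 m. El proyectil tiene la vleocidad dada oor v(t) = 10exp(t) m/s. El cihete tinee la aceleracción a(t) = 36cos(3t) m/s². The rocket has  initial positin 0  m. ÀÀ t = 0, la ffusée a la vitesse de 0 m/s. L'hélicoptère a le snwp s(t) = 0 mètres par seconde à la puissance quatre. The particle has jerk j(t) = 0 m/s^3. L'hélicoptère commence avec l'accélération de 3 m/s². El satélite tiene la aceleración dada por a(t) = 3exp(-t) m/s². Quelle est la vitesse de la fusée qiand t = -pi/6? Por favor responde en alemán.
Ausgehend von der Beschleunigung a(t) = 36·cos(3·t), nehmen wir 1 Stammfunktion. Das Integral von der Beschleunigung ist die Geschwindigkeit. Mit v(0) = 0 erhalten wir v(t) = 12·sin(3·t). Aus der Gleichung für die Geschwindigkeit v(t) = 12·sin(3·t), setzen wir t = -pi/6 ein und erhalten v = -12.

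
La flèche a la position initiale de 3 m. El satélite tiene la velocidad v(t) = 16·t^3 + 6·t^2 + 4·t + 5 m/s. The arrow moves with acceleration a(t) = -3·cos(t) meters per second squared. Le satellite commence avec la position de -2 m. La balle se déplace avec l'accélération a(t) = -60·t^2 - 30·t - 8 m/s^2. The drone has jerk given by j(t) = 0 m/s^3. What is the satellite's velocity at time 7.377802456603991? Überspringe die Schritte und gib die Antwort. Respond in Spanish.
La velocidad en t = 7.377802456603991 es v = 6786.51606852158.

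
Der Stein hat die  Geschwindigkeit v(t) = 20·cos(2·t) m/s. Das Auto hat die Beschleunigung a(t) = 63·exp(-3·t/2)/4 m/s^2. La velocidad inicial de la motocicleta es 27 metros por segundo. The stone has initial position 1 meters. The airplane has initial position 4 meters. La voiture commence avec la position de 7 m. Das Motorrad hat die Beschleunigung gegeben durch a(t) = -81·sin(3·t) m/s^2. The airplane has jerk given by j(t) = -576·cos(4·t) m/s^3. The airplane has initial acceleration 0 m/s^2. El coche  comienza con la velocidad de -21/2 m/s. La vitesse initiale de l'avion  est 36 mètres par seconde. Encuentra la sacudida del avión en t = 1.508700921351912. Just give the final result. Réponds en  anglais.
At t = 1.508700921351912, j = -558.323450412350.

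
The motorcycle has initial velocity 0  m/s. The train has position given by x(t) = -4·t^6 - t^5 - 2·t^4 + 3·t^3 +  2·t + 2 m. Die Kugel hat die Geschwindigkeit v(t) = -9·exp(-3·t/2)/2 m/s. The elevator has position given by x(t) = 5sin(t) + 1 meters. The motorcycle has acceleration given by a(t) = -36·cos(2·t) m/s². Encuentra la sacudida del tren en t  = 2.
Para resolver esto, necesitamos tomar 3 derivadas de nuestra ecuación de la posición x(t) = -4·t^6 - t^5 - 2·t^4 + 3·t^3 + 2·t + 2. Derivando la posición, obtenemos la velocidad: v(t) = -24·t^5 - 5·t^4 - 8·t^3 + 9·t^2 + 2. La derivada de la velocidad da la aceleración: a(t) = -120·t^4 - 20·t^3 - 24·t^2 + 18·t. Derivando la aceleración, obtenemos la sacudida: j(t) = -480·t^3 - 60·t^2 - 48·t + 18. Usando j(t) = -480·t^3 - 60·t^2 - 48·t + 18 y sustituyendo t = 2, encontramos j = -4158.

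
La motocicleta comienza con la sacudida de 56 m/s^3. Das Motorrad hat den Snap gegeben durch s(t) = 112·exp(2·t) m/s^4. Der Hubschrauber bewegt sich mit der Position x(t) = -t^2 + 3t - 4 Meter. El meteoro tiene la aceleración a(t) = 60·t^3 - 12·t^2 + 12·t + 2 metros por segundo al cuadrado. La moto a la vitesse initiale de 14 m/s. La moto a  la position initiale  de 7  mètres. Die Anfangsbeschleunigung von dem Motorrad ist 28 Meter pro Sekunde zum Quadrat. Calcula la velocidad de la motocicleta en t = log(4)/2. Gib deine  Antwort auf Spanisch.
Necesitamos integrar nuestra ecuación del snap s(t) = 112·exp(2·t) 3 veces. Integrando el snap y usando la condición inicial j(0) = 56, obtenemos j(t) = 56·exp(2·t). Tomando ∫j(t)dt y aplicando a(0) = 28, encontramos a(t) = 28·exp(2·t). Tomando ∫a(t)dt y aplicando v(0) = 14, encontramos v(t) = 14·exp(2·t). De la ecuación de la velocidad v(t) = 14·exp(2·t), sustituimos t = log(4)/2 para obtener v = 56.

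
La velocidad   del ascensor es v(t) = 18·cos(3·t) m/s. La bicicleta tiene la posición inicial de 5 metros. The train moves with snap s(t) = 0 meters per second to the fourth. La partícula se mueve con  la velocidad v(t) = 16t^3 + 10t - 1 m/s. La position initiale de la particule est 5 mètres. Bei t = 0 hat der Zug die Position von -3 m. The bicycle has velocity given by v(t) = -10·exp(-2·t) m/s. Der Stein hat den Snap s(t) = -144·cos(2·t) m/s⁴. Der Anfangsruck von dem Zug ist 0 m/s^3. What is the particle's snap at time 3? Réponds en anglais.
To solve this, we need to take 3 derivatives of our velocity equation v(t) = 16·t^3 + 10·t - 1. Taking d/dt of v(t), we find a(t) = 48·t^2 + 10. Taking d/dt of a(t), we find j(t) = 96·t. The derivative of jerk gives snap: s(t) = 96. Using s(t) = 96 and substituting t = 3, we find s = 96.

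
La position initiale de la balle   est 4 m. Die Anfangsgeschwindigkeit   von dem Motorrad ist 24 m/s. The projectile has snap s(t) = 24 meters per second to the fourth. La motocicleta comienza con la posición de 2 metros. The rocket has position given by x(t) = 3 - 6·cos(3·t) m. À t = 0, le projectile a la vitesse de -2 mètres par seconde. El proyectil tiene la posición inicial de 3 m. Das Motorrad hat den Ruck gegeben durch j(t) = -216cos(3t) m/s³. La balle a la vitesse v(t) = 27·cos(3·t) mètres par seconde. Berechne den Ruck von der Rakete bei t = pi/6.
Um dies zu lösen, müssen wir 3 Ableitungen unserer Gleichung für die Position x(t) = 3 - 6·cos(3·t) nehmen. Mit d/dt von x(t) finden wir v(t) = 18·sin(3·t). Durch Ableiten von der Geschwindigkeit erhalten wir die Beschleunigung: a(t) = 54·cos(3·t). Mit d/dt von a(t) finden wir j(t) = -162·sin(3·t). Wir haben den Ruck j(t) = -162·sin(3·t). Durch Einsetzen von t = pi/6: j(pi/6) = -162.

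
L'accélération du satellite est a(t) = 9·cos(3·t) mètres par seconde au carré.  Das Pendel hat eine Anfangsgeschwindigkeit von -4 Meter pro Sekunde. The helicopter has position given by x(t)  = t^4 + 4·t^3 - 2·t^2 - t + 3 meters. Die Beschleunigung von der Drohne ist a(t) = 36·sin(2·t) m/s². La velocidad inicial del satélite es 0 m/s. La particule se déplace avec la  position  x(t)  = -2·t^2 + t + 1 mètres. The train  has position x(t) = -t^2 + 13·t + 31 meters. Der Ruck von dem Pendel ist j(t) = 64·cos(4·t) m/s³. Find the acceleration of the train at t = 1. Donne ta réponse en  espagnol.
Para resolver esto, necesitamos tomar 2 derivadas de nuestra ecuación de la posición x(t) = -t^2 + 13·t + 31. La derivada de la posición da la velocidad: v(t) = 13 - 2·t. Tomando d/dt de v(t), encontramos a(t) = -2. Usando a(t) = -2 y sustituyendo t = 1, encontramos a = -2.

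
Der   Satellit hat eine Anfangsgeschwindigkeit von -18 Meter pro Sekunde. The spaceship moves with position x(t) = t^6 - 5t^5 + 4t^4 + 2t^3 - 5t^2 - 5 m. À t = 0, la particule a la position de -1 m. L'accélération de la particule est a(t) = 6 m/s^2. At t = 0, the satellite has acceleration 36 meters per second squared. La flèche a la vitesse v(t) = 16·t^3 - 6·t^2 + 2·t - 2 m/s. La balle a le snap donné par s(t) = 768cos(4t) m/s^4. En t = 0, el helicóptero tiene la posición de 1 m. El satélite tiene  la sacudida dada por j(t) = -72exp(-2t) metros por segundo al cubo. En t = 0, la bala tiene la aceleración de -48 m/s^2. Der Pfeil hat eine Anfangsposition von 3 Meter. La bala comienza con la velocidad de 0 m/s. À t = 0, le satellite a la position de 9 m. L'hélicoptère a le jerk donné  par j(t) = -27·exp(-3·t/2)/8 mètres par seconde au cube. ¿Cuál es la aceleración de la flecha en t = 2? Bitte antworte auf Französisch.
Pour résoudre ceci, nous devons prendre 1 dérivée de notre équation de la vitesse v(t) = 16·t^3 - 6·t^2 + 2·t - 2. La dérivée de la vitesse donne l'accélération: a(t) = 48·t^2 - 12·t + 2. Nous avons l'accélération a(t) = 48·t^2 - 12·t + 2. En substituant t = 2: a(2) = 170.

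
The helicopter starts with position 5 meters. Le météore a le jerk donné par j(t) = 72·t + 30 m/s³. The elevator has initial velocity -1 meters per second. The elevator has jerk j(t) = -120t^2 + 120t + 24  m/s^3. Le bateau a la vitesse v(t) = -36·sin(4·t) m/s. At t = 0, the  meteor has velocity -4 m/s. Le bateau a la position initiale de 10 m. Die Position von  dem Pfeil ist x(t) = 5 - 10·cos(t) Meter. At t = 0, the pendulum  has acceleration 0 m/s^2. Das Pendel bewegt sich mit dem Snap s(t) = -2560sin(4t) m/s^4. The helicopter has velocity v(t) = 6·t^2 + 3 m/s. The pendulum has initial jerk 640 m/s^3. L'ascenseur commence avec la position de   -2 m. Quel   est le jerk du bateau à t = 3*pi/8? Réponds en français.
Pour résoudre ceci, nous devons prendre 2 dérivées de notre équation de la vitesse v(t) = -36·sin(4·t). En prenant d/dt de v(t), nous trouvons a(t) = -144·cos(4·t). La dérivée de l'accélération donne le jerk: j(t) = 576·sin(4·t). Nous avons le jerk j(t) = 576·sin(4·t). En substituant t = 3*pi/8: j(3*pi/8) = -576.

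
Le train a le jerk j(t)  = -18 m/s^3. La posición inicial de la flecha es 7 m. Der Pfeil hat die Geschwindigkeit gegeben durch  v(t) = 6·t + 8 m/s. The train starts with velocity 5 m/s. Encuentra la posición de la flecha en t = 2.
Para resolver esto, necesitamos tomar 1 integral de nuestra ecuación de la velocidad v(t) = 6·t + 8. Tomando ∫v(t)dt y aplicando x(0) = 7, encontramos x(t) = 3·t^2 + 8·t + 7. Usando x(t) = 3·t^2 + 8·t + 7 y sustituyendo t = 2, encontramos x = 35.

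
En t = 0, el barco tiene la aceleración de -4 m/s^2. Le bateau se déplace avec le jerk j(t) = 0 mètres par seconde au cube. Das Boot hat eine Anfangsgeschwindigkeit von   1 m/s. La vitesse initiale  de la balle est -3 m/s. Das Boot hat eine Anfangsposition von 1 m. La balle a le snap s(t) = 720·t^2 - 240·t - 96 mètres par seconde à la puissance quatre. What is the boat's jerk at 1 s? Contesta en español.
De la ecuación de la sacudida j(t) = 0, sustituimos t = 1 para obtener j = 0.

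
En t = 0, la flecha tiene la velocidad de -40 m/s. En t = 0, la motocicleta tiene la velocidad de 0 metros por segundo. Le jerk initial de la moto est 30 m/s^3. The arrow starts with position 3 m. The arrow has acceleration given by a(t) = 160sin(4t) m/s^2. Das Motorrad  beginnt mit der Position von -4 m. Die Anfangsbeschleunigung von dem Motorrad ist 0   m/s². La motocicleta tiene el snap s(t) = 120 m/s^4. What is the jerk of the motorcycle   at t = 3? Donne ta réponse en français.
Pour résoudre ceci, nous devons prendre 1 intégrale de notre équation du snap s(t) = 120. La primitive du snap, avec j(0) = 30, donne le jerk: j(t) = 120·t + 30. En utilisant j(t) = 120·t + 30 et en substituant t = 3, nous trouvons j = 390.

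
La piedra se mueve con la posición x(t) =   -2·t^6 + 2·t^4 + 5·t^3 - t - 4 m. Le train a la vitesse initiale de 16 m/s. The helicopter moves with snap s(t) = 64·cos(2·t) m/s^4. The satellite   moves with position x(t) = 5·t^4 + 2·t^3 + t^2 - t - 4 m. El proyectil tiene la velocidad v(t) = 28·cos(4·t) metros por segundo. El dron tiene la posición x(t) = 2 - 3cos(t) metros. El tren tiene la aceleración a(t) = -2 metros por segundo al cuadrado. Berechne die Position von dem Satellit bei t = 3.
Wir haben die Position x(t) = 5·t^4 + 2·t^3 + t^2 - t - 4. Durch Einsetzen von t = 3: x(3) = 461.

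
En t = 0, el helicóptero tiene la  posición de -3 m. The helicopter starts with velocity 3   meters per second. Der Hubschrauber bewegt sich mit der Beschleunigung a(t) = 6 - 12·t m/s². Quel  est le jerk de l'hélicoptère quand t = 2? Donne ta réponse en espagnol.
Debemos derivar nuestra ecuación de la aceleración a(t) = 6 - 12·t 1 vez. Derivando la aceleración, obtenemos la sacudida: j(t) = -12. Tenemos la sacudida j(t) = -12. Sustituyendo t = 2: j(2) = -12.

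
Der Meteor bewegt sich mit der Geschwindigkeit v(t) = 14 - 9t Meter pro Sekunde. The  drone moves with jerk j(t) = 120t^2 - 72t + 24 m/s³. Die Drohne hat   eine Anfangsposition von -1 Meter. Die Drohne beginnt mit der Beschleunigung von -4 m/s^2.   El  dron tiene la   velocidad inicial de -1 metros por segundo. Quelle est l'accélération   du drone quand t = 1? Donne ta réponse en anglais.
To solve this, we need to take 1 integral of our jerk equation j(t) = 120·t^2 - 72·t + 24. The integral of jerk is acceleration. Using a(0) = -4, we get a(t) = 40·t^3 - 36·t^2 + 24·t - 4. Using a(t) = 40·t^3 - 36·t^2 + 24·t - 4 and substituting t = 1, we find a = 24.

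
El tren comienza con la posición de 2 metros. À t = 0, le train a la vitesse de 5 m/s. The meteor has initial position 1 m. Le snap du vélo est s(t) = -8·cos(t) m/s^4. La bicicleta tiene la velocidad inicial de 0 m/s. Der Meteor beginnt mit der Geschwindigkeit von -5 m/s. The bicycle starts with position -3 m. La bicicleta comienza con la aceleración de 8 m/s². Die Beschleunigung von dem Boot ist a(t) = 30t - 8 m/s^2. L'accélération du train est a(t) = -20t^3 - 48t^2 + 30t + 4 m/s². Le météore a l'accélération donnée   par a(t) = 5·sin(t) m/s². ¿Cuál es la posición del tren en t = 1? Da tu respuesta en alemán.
Wir müssen unsere Gleichung für die Beschleunigung a(t) = -20·t^3 - 48·t^2 + 30·t + 4 2-mal integrieren. Das Integral von der Beschleunigung, mit v(0) = 5, ergibt die Geschwindigkeit: v(t) = -5·t^4 - 16·t^3 + 15·t^2 + 4·t + 5. Mit ∫v(t)dt und Anwendung von x(0) = 2, finden wir x(t) = -t^5 - 4·t^4 + 5·t^3 + 2·t^2 + 5·t + 2. Wir haben die Position x(t) = -t^5 - 4·t^4 + 5·t^3 + 2·t^2 + 5·t + 2. Durch Einsetzen von t = 1: x(1) = 9.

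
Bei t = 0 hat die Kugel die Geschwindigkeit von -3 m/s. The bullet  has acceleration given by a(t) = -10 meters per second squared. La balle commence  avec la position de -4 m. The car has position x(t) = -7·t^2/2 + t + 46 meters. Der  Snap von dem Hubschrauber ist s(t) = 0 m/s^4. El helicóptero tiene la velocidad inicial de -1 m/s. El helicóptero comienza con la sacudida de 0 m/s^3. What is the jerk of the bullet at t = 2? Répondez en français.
En partant de l'accélération a(t) = -10, nous prenons 1 dérivée. En prenant d/dt de a(t), nous trouvons j(t) = 0. En utilisant j(t) = 0 et en substituant t = 2, nous trouvons j = 0.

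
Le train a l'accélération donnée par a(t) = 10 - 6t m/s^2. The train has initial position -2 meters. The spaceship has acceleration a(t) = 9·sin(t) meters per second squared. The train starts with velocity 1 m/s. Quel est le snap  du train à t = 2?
Pour résoudre ceci, nous devons prendre 2 dérivées de notre équation de l'accélération a(t) = 10 - 6·t. En prenant d/dt de a(t), nous trouvons j(t) = -6. En dérivant le jerk, nous obtenons le snap: s(t) = 0. Nous avons le snap s(t) = 0. En substituant t = 2: s(2) = 0.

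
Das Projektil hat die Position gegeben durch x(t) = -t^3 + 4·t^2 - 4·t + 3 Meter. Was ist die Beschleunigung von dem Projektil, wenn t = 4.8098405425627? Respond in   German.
Wir müssen unsere Gleichung für die Position x(t) = -t^3 + 4·t^2 - 4·t + 3 2-mal ableiten. Mit d/dt von x(t) finden wir v(t) = -3·t^2 + 8·t - 4. Die Ableitung von der Geschwindigkeit ergibt die Beschleunigung: a(t) = 8 - 6·t. Wir haben die Beschleunigung a(t) = 8 - 6·t. Durch Einsetzen von t = 4.8098405425627: a(4.8098405425627) = -20.8590432553762.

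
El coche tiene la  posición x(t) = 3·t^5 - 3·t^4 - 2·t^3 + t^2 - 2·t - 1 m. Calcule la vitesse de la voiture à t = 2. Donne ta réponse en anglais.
Starting from position x(t) = 3·t^5 - 3·t^4 - 2·t^3 + t^2 - 2·t - 1, we take 1 derivative. The derivative of position gives velocity: v(t) = 15·t^4 - 12·t^3 - 6·t^2 + 2·t - 2. Using v(t) = 15·t^4 - 12·t^3 - 6·t^2 + 2·t - 2 and substituting t = 2, we find v = 122.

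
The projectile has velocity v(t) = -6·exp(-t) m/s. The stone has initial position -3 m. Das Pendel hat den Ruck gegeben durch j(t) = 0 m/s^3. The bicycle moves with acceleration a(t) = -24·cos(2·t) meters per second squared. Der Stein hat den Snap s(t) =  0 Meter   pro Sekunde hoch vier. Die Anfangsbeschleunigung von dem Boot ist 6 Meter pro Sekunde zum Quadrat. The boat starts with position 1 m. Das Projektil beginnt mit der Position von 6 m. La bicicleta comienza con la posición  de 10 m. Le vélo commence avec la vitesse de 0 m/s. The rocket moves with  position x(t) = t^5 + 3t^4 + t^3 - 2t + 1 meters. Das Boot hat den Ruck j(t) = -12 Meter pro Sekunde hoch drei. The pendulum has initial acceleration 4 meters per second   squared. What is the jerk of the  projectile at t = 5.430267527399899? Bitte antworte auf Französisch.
Nous devons dériver notre équation de la vitesse v(t) = -6·exp(-t) 2 fois. La dérivée de la vitesse donne l'accélération: a(t) = 6·exp(-t). En prenant d/dt de a(t), nous trouvons j(t) = -6·exp(-t). De l'équation du jerk j(t) = -6·exp(-t), nous substituons t = 5.430267527399899 pour obtenir j = -0.0262915401676936.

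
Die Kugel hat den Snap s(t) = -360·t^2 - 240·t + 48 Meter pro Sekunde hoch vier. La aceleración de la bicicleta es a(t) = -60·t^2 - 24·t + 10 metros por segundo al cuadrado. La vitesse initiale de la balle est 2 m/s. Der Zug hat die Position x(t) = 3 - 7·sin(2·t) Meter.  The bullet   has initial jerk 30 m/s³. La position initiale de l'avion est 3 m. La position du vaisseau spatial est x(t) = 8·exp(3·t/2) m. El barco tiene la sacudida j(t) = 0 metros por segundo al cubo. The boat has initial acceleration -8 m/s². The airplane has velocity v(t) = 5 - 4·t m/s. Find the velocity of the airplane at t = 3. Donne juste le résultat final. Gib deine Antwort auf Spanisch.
v(3) = -7.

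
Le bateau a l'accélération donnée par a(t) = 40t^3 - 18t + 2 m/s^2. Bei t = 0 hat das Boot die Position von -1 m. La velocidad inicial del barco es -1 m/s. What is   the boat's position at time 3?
Starting from acceleration a(t) = 40·t^3 - 18·t + 2, we take 2 integrals. The antiderivative of acceleration, with v(0) = -1, gives velocity: v(t) = 10·t^4 - 9·t^2 + 2·t - 1. The antiderivative of velocity, with x(0) = -1, gives position: x(t) = 2·t^5 - 3·t^3 + t^2 - t - 1. We have position x(t) = 2·t^5 - 3·t^3 + t^2 - t - 1. Substituting t = 3: x(3) = 410.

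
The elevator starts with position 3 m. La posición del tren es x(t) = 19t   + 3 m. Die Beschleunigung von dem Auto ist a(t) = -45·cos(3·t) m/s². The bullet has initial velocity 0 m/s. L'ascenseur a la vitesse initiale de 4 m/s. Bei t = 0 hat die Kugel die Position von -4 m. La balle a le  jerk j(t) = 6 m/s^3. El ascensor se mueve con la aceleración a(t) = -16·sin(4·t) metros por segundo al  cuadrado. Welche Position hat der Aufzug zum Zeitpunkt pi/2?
Wir müssen das Integral unserer Gleichung für die Beschleunigung a(t) = -16·sin(4·t) 2-mal finden. Die Stammfunktion von der Beschleunigung ist die Geschwindigkeit. Mit v(0) = 4 erhalten wir v(t) = 4·cos(4·t). Das Integral von der Geschwindigkeit ist die Position. Mit x(0) = 3 erhalten wir x(t) = sin(4·t) + 3. Wir haben die Position x(t) = sin(4·t) + 3. Durch Einsetzen von t = pi/2: x(pi/2) = 3.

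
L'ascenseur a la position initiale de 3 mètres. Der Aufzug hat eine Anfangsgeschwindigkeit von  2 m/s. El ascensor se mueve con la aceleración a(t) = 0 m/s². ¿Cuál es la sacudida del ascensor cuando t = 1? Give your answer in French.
En partant de l'accélération a(t) = 0, nous prenons 1 dérivée. En prenant d/dt de a(t), nous trouvons j(t) = 0. En utilisant j(t) = 0 et en substituant t = 1, nous trouvons j = 0.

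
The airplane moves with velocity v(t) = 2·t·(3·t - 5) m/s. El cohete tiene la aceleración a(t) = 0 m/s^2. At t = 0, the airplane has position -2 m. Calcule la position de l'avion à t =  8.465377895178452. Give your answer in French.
Pour résoudre ceci, nous devons prendre 1 intégrale de notre équation de la vitesse v(t) = 2·t·(3·t - 5). En intégrant la vitesse et en utilisant la condition initiale x(0) = -2, nous obtenons x(t) = 2·t^3 - 5·t^2 - 2. En utilisant x(t) = 2·t^3 - 5·t^2 - 2 et en substituant t = 8.465377895178452, nous trouvons x = 852.989253213884.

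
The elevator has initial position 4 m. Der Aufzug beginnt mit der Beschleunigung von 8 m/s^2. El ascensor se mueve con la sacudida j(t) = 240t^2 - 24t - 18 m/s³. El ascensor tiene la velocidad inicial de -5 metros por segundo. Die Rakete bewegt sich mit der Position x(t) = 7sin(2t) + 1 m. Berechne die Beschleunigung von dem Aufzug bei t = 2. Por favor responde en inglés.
Starting from jerk j(t) = 240·t^2 - 24·t - 18, we take 1 integral. Taking ∫j(t)dt and applying a(0) = 8, we find a(t) = 80·t^3 - 12·t^2 - 18·t + 8. Using a(t) = 80·t^3 - 12·t^2 - 18·t + 8 and substituting t = 2, we find a = 564.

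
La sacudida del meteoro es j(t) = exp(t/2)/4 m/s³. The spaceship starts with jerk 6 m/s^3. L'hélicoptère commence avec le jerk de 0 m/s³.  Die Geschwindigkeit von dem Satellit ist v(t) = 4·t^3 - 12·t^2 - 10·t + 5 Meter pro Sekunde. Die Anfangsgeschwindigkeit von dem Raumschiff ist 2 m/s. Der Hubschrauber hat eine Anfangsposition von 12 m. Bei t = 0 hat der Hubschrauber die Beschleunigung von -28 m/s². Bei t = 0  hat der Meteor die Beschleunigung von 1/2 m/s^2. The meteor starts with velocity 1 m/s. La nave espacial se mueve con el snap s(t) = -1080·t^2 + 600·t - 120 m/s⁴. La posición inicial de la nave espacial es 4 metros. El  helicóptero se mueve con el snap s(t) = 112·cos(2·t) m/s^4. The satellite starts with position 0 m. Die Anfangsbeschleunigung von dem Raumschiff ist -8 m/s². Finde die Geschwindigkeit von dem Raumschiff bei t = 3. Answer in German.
Wir müssen die Stammfunktion unserer Gleichung für den Snap s(t) = -1080·t^2 + 600·t - 120 3-mal finden. Mit ∫s(t)dt und Anwendung von j(0) = 6, finden wir j(t) = -360·t^3 + 300·t^2 - 120·t + 6. Das Integral von dem Ruck ist die Beschleunigung. Mit a(0) = -8 erhalten wir a(t) = -90·t^4 + 100·t^3 - 60·t^2 + 6·t - 8. Mit ∫a(t)dt und Anwendung von v(0) = 2, finden wir v(t) = -18·t^5 + 25·t^4 - 20·t^3 + 3·t^2 - 8·t + 2. Aus der Gleichung für die Geschwindigkeit v(t) = -18·t^5 + 25·t^4 - 20·t^3 + 3·t^2 - 8·t + 2, setzen wir t = 3 ein und erhalten v = -2884.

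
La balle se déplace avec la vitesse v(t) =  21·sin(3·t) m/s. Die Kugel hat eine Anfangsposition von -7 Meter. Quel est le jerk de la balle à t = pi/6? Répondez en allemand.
Wir müssen unsere Gleichung für die Geschwindigkeit v(t) = 21·sin(3·t) 2-mal ableiten. Mit d/dt von v(t) finden wir a(t) = 63·cos(3·t). Die Ableitung von der Beschleunigung ergibt den Ruck: j(t) = -189·sin(3·t). Aus der Gleichung für den Ruck j(t) = -189·sin(3·t), setzen wir t = pi/6 ein und erhalten j = -189.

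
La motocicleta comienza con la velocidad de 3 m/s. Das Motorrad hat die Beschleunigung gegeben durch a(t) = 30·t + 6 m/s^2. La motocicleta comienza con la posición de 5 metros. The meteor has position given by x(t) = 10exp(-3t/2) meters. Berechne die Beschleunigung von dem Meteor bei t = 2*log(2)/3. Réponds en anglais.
To solve this, we need to take 2 derivatives of our position equation x(t) = 10·exp(-3·t/2). The derivative of position gives velocity: v(t) = -15·exp(-3·t/2). The derivative of velocity gives acceleration: a(t) = 45·exp(-3·t/2)/2. We have acceleration a(t) = 45·exp(-3·t/2)/2. Substituting t = 2*log(2)/3: a(2*log(2)/3) = 45/4.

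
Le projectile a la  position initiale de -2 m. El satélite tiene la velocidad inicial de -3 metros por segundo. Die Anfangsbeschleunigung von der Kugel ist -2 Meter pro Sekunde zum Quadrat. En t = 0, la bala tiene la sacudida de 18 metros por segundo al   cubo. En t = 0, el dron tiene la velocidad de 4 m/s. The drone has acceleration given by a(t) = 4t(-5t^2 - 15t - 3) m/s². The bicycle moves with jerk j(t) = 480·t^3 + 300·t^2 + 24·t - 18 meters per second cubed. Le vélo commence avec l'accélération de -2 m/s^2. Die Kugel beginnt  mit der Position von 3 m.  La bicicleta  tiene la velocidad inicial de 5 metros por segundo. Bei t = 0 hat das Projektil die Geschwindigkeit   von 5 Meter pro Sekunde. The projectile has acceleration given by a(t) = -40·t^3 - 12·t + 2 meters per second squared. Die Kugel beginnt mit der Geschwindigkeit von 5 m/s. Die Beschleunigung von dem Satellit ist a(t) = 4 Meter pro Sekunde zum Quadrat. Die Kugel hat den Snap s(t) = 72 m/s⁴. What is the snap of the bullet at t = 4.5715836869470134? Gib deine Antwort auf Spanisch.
Tenemos el snap s(t) = 72. Sustituyendo t = 4.5715836869470134: s(4.5715836869470134) = 72.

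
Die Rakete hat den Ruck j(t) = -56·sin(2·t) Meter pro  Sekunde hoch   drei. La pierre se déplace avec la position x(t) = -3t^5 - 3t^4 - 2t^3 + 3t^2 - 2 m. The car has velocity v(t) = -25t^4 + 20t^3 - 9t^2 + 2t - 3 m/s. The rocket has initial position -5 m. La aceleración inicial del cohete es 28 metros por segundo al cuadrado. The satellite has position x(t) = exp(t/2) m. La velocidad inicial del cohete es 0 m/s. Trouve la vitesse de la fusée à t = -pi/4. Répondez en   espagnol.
Debemos encontrar la integral de nuestra ecuación de la sacudida j(t) = -56·sin(2·t) 2 veces. Tomando ∫j(t)dt y aplicando a(0) = 28, encontramos a(t) = 28·cos(2·t). Integrando la aceleración y usando la condición inicial v(0) = 0, obtenemos v(t) = 14·sin(2·t). De la ecuación de la velocidad v(t) = 14·sin(2·t), sustituimos t = -pi/4 para obtener v = -14.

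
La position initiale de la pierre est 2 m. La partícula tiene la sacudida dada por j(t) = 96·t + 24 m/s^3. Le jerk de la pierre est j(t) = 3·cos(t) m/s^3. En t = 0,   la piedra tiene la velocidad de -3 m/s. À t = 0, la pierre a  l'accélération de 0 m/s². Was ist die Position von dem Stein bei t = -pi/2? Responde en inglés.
Starting from jerk j(t) = 3·cos(t), we take 3 antiderivatives. Taking ∫j(t)dt and applying a(0) = 0, we find a(t) = 3·sin(t). Finding the integral of a(t) and using v(0) = -3: v(t) = -3·cos(t). Taking ∫v(t)dt and applying x(0) = 2, we find x(t) = 2 - 3·sin(t). From the given position equation x(t) = 2 - 3·sin(t), we substitute t = -pi/2 to get x = 5.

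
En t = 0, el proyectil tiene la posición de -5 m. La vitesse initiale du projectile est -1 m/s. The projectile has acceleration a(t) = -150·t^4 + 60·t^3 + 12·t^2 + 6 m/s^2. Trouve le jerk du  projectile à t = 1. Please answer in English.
We must differentiate our acceleration equation a(t) = -150·t^4 + 60·t^3 + 12·t^2 + 6 1 time. Taking d/dt of a(t), we find j(t) = -600·t^3 + 180·t^2 + 24·t. Using j(t) = -600·t^3 + 180·t^2 + 24·t and substituting t = 1, we find j = -396.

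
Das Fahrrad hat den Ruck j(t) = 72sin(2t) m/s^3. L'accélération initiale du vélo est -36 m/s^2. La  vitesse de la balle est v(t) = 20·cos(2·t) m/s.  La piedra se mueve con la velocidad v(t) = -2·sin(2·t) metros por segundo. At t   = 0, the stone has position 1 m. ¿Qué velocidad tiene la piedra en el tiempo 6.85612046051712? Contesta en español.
Usando v(t) = -2·sin(2·t) y sustituyendo t = 6.85612046051712, encontramos v = -1.82213846780593.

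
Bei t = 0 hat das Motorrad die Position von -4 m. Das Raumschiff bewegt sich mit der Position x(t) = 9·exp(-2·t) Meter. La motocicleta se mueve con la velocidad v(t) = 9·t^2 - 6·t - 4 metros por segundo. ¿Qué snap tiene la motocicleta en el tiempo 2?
Partiendo de la velocidad v(t) = 9·t^2 - 6·t - 4, tomamos 3 derivadas. La derivada de la velocidad da la aceleración: a(t) = 18·t - 6. Derivando la aceleración, obtenemos la sacudida: j(t) = 18. Derivando la sacudida, obtenemos el snap: s(t) = 0. Usando s(t) = 0 y sustituyendo t = 2, encontramos s = 0.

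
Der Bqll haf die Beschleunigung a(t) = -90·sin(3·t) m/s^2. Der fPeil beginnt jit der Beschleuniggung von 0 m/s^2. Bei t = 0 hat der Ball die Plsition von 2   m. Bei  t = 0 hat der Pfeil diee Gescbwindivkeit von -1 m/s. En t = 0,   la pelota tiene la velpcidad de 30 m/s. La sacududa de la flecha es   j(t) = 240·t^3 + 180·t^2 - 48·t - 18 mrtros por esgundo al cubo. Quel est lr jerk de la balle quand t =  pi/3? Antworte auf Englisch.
We must differentiate our acceleration equation a(t) = -90·sin(3·t) 1 time. Differentiating acceleration, we get jerk: j(t) = -270·cos(3·t). Using j(t) = -270·cos(3·t) and substituting t = pi/3, we find j = 270.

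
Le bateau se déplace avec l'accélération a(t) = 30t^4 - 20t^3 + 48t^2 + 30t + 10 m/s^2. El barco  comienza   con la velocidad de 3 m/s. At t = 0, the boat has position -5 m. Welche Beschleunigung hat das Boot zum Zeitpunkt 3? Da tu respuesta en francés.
Nous avons l'accélération a(t) = 30·t^4 - 20·t^3 + 48·t^2 + 30·t + 10. En substituant t = 3: a(3) = 2422.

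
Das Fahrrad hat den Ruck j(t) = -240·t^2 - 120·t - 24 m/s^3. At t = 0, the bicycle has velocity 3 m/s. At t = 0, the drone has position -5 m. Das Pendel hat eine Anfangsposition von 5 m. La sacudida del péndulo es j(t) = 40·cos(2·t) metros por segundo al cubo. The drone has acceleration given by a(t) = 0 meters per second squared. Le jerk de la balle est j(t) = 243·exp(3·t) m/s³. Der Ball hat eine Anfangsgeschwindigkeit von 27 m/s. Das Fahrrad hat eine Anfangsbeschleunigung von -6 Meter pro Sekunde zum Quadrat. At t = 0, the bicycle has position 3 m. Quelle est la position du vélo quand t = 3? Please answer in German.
Ausgehend von dem Ruck j(t) = -240·t^2 - 120·t - 24, nehmen wir 3 Integrale. Durch Integration von dem Ruck und Verwendung der Anfangsbedingung a(0) = -6, erhalten wir a(t) = -80·t^3 - 60·t^2 - 24·t - 6. Das Integral von der Beschleunigung ist die Geschwindigkeit. Mit v(0) = 3 erhalten wir v(t) = -20·t^4 - 20·t^3 - 12·t^2 - 6·t + 3. Die Stammfunktion von der Geschwindigkeit ist die Position. Mit x(0) = 3 erhalten wir x(t) = -4·t^5 - 5·t^4 - 4·t^3 - 3·t^2 + 3·t + 3. Aus der Gleichung für die Position x(t) = -4·t^5 - 5·t^4 - 4·t^3 - 3·t^2 + 3·t + 3, setzen wir t = 3 ein und erhalten x = -1500.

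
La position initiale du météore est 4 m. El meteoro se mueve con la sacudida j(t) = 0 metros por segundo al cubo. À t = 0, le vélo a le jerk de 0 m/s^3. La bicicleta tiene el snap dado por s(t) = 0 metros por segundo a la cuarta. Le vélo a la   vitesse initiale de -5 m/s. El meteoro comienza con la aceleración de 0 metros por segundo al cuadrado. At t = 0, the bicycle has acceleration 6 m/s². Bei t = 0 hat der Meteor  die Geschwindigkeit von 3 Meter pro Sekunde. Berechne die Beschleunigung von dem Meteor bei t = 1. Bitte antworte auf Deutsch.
Ausgehend von dem Ruck j(t) = 0, nehmen wir 1 Integral. Mit ∫j(t)dt und Anwendung von a(0) = 0, finden wir a(t) = 0. Mit a(t) = 0 und Einsetzen von t = 1, finden wir a = 0.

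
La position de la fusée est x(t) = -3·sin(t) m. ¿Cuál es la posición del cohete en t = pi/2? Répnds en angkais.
From the given position equation x(t) = -3·sin(t), we substitute t = pi/2 to get x = -3.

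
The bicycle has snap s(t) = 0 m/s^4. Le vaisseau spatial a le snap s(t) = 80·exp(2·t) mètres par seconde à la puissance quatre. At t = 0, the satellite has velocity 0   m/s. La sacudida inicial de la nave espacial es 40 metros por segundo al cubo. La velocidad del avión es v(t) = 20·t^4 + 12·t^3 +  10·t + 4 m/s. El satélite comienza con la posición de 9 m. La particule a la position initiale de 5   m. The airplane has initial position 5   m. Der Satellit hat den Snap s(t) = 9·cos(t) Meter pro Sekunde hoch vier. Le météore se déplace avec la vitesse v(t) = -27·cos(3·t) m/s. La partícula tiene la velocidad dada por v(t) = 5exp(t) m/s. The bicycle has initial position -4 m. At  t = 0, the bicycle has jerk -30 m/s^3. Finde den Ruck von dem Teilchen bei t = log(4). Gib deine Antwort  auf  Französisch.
Pour résoudre ceci, nous devons prendre 2 dérivées de notre équation de la vitesse v(t) = 5·exp(t). En dérivant la vitesse, nous obtenons l'accélération: a(t) = 5·exp(t). En dérivant l'accélération, nous obtenons le jerk: j(t) = 5·exp(t). En utilisant j(t) = 5·exp(t) et en substituant t = log(4), nous trouvons j = 20.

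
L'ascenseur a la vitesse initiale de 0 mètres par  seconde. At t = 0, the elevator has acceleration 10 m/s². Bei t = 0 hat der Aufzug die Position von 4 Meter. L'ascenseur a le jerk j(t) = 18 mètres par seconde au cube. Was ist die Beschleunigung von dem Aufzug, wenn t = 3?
Ausgehend von dem Ruck j(t) = 18, nehmen wir 1 Integral. Das Integral von dem Ruck ist die Beschleunigung. Mit a(0) = 10 erhalten wir a(t) = 18·t + 10. Mit a(t) = 18·t + 10 und Einsetzen von t = 3, finden wir a = 64.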